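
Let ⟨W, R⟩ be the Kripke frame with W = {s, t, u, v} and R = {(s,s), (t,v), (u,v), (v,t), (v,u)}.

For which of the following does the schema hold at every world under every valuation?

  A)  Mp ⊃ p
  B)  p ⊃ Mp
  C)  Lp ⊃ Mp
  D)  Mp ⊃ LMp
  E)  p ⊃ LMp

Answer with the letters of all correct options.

C, E

R is not reflexive: not t R t.
R is symmetric: every R-edge is matched by its reverse.
R is not euclidean: v R t and v R u but not t R u.
R is serial: every world has an R-successor.
R is not a subset of the identity: t R v with t ≠ v.
(A) Mp ⊃ p is valid only on frames where every R-edge is a self-loop. Here R ⊄ identity — not valid.
(B) p ⊃ Mp is the dual of axiom T, which corresponds to reflexivity. R is not reflexive — not valid.
(C) Lp ⊃ Mp (axiom D) characterises the serial frames. R is serial — valid.
(D) Mp ⊃ LMp (axiom 5) characterises the euclidean frames. R is not euclidean — not valid.
(E) p ⊃ LMp (axiom B) characterises the symmetric frames. R is symmetric — valid.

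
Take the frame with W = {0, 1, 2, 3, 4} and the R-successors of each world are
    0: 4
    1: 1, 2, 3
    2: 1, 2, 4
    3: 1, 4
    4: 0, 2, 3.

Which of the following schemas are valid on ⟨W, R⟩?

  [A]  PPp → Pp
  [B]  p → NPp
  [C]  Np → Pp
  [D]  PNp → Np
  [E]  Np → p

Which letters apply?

R is not reflexive: not 0 R 0.
R is symmetric: every R-edge is matched by its reverse.
R is not transitive: 0 R 4 and 4 R 0 but not 0 R 0.
R is not euclidean: 1 R 2 and 1 R 3 but not 2 R 3.
R is serial: every world has an R-successor.
(A) the dual of axiom 4: valid iff R is transitive. R is not transitive — not valid.
(B) p → NPp (axiom B) characterises the symmetric frames. R is symmetric — valid.
(C) Np → Pp is axiom D; it is valid on a frame exactly when R is serial. R is serial, so valid.
(D) PNp → Np is the dual of axiom 5, which corresponds to the euclidean property. R is not euclidean — not valid.
(E) Np → p (axiom T) characterises the reflexive frames. R is not reflexive — not valid.

B, C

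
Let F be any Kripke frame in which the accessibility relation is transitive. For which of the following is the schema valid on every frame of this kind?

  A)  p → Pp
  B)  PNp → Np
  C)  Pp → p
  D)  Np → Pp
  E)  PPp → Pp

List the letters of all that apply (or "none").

E

(A) the dual of axiom T: valid iff R is reflexive. Such an R need not be reflexive — not valid.
(B) PNp → Np (the dual of axiom 5) characterises the euclidean frames. Such an R need not be euclidean — not valid.
(C) Pp → p is the converse of T; it holds exactly when R ⊆ identity. Such an R need not be a subset of the identity — not valid.
(D) Np → Pp (axiom D) characterises the serial frames. Such an R need not be serial — not valid.
(E) PPp → Pp is the dual of axiom 4; it is valid on a frame exactly when R is transitive. Every such R is transitive, so valid.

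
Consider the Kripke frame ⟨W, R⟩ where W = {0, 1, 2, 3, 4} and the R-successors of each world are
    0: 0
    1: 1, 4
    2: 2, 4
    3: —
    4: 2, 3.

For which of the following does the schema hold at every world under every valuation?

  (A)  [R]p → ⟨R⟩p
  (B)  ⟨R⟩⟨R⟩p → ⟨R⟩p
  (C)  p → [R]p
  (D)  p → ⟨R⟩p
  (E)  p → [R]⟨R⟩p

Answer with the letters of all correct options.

none

R is not reflexive: not 3 R 3.
R is not symmetric: 1 R 4 but not 4 R 1.
R is not transitive: 1 R 4 and 4 R 2 but not 1 R 2.
R is not serial: 3 has no R-successor.
R is not a subset of the identity: 1 R 4 with 1 ≠ 4.
(A) axiom D: valid iff R is serial. R is not serial — not valid.
(B) the dual of axiom 4: valid iff R is transitive. R is not transitive — not valid.
(C) p → [R]p is equivalent to ◇p→p; it holds exactly when R ⊆ identity. Here R ⊄ identity — not valid.
(D) the dual of axiom T: valid iff R is reflexive. R is not reflexive — not valid.
(E) axiom B: valid iff R is symmetric. R is not symmetric — not valid.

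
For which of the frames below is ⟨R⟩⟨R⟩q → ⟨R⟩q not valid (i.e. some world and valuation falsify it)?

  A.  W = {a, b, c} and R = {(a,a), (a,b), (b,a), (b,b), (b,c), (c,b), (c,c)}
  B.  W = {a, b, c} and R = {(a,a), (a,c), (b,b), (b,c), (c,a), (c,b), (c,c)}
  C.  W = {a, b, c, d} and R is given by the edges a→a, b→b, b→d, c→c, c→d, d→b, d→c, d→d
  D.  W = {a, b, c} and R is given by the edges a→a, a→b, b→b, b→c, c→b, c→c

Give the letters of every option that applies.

A, B, C, D

The schema ⟨R⟩⟨R⟩q → ⟨R⟩q is the dual of axiom 4; it is valid on a frame iff R is transitive.
(A) R is not transitive (a R b and b R c but not a R c), so the schema fails here.
(B) R is not transitive (a R c and c R b but not a R b), so the schema fails here.
(C) R is not transitive (b R d and d R c but not b R c), so the schema fails here.
(D) R is not transitive (a R b and b R c but not a R c), so the schema fails here.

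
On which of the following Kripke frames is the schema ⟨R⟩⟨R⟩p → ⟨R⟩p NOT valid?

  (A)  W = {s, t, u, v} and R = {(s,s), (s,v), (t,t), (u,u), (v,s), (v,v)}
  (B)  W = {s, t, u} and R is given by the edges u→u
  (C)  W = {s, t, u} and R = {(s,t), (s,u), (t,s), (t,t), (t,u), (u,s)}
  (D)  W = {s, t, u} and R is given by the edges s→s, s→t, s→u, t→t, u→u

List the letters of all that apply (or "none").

C

The schema ⟨R⟩⟨R⟩p → ⟨R⟩p is the dual of axiom 4; it is valid on a frame iff R is transitive.
(A) R is transitive (R is closed under composition), so the schema is valid here.
(B) R is transitive (R is closed under composition), so the schema is valid here.
(C) R is not transitive (s R t and t R s but not s R s), so the schema fails here.
(D) R is transitive (R is closed under composition), so the schema is valid here.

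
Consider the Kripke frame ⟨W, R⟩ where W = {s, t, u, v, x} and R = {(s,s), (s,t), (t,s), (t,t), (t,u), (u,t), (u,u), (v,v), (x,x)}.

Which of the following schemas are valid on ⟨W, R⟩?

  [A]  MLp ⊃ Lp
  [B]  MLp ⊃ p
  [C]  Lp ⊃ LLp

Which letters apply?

B

R is symmetric: every R-edge is matched by its reverse.
R is not transitive: s R t and t R u but not s R u.
R is not euclidean: t R s and t R u but not s R u.
(A) the dual of axiom 5: valid iff R is euclidean. R is not euclidean — not valid.
(B) MLp ⊃ p (the dual of axiom B) characterises the symmetric frames. R is symmetric — valid.
(C) Lp ⊃ LLp (axiom 4) characterises the transitive frames. R is not transitive — not valid.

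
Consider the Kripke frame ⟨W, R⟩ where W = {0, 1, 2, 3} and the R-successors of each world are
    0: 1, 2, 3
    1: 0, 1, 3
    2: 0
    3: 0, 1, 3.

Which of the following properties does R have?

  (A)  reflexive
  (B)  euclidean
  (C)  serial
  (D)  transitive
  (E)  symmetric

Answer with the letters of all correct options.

(A) not reflexive: not 0 R 0.
(B) not euclidean: 0 R 1 and 0 R 2 but not 1 R 2.
(C) serial: every world has an R-successor.
(D) not transitive: 0 R 1 and 1 R 0 but not 0 R 0.
(E) symmetric: every R-edge is matched by its reverse.

C, E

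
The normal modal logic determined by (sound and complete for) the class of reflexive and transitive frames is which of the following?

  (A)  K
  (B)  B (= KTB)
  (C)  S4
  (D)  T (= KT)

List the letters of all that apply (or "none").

(A) K is determined by the class of arbitrary frames.
(B) B (= KTB) is determined by the class of reflexive and symmetric frames.
(C) S4 is determined by exactly this class.
(D) T (= KT) is determined by the class of reflexive frames.

C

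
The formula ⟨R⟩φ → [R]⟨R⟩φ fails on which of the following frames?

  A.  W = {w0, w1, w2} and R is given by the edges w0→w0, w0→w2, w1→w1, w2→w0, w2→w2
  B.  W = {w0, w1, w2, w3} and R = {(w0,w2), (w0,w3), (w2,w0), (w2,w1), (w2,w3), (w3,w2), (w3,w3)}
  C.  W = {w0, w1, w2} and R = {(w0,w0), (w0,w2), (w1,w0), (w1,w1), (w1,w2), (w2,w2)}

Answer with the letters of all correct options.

The schema ⟨R⟩φ → [R]⟨R⟩φ is axiom 5; it is valid on a frame iff R is euclidean.
(A) R is euclidean (any two R-successors of the same world are R-related), so the schema is valid here.
(B) R is not euclidean (w2 R w0 and w2 R w1 but not w0 R w1), so the schema fails here.
(C) R is not euclidean (w0 R w2 and w0 R w0 but not w2 R w0), so the schema fails here.

B, C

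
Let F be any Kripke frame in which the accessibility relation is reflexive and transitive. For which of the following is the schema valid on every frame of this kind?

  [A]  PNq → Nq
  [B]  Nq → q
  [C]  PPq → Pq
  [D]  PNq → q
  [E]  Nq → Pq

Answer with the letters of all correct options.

B, C, E

Reflexive relations are serial.
(A) PNq → Nq is the dual of axiom 5, which corresponds to the euclidean property. Such an R need not be euclidean — not valid.
(B) axiom T: valid iff R is reflexive. Every such R is reflexive — valid.
(C) PPq → Pq is the dual of axiom 4; it is valid on a frame exactly when R is transitive. Every such R is transitive, so valid.
(D) PNq → q (the dual of axiom B) characterises the symmetric frames. Such an R need not be symmetric — not valid.
(E) Nq → Pq is axiom D, which corresponds to seriality. Every such R is serial — valid.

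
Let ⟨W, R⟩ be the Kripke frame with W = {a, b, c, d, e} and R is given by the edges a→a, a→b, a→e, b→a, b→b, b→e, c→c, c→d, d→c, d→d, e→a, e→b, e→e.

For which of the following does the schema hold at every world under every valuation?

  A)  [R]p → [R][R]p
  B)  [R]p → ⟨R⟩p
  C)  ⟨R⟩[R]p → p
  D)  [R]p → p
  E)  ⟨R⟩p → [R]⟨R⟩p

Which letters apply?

A, B, C, D, E

R is reflexive: each world relates to itself.
R is symmetric: every R-edge is matched by its reverse.
R is transitive: R is closed under composition.
R is euclidean: any two R-successors of the same world are R-related.
R is serial: every world has an R-successor.
(A) [R]p → [R][R]p (axiom 4) characterises the transitive frames. R is transitive — valid.
(B) [R]p → ⟨R⟩p is axiom D, which corresponds to seriality. R is serial — valid.
(C) ⟨R⟩[R]p → p is the dual of axiom B; it is valid on a frame exactly when R is symmetric. R is symmetric, so valid.
(D) [R]p → p (axiom T) characterises the reflexive frames. R is reflexive — valid.
(E) ⟨R⟩p → [R]⟨R⟩p is axiom 5; it is valid on a frame exactly when R is euclidean. R is euclidean, so valid.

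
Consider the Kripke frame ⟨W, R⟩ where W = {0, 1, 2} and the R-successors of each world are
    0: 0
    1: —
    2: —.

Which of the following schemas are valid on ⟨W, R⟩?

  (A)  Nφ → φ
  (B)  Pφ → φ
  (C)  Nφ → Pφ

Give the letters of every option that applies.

B

R is not reflexive: not 1 R 1.
R is not serial: 1 has no R-successor.
R is a subset of the identity: every R-edge is a self-loop.
(A) Nφ → φ is axiom T; it is valid on a frame exactly when R is reflexive. R is not reflexive, so not valid.
(B) Pφ → φ is valid only on frames where every R-edge is a self-loop. Here R ⊆ identity — valid.
(C) Nφ → Pφ is axiom D; it is valid on a frame exactly when R is serial. R is not serial, so not valid.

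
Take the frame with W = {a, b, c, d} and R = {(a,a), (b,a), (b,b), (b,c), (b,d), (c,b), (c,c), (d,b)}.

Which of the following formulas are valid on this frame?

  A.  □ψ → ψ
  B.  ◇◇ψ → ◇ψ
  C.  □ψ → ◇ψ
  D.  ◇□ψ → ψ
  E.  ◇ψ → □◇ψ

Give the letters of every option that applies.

R is not reflexive: not d R d.
R is not symmetric: b R a but not a R b.
R is not transitive: c R b and b R a but not c R a.
R is not euclidean: b R a and b R b but not a R b.
R is serial: every world has an R-successor.
(A) axiom T: valid iff R is reflexive. R is not reflexive — not valid.
(B) ◇◇ψ → ◇ψ is the dual of axiom 4; it is valid on a frame exactly when R is transitive. R is not transitive, so not valid.
(C) □ψ → ◇ψ (axiom D) characterises the serial frames. R is serial — valid.
(D) ◇□ψ → ψ is the dual of axiom B, which corresponds to symmetry. R is not symmetric — not valid.
(E) ◇ψ → □◇ψ is axiom 5, which corresponds to the euclidean property. R is not euclidean — not valid.

C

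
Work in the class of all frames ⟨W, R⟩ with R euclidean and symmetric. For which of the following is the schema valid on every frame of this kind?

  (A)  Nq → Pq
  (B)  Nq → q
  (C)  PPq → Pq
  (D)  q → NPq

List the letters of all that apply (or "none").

C, D

A symmetric euclidean relation is transitive (uRv and vRw give vRu by symmetry, then uRw by the euclidean condition, applied at v).
(A) Nq → Pq is axiom D, which corresponds to seriality. Such an R need not be serial — not valid.
(B) Nq → q is axiom T, which corresponds to reflexivity. Such an R need not be reflexive — not valid.
(C) the dual of axiom 4: valid iff R is transitive. Every such R is transitive — valid.
(D) q → NPq is axiom B, which corresponds to symmetry. Every such R is symmetric — valid.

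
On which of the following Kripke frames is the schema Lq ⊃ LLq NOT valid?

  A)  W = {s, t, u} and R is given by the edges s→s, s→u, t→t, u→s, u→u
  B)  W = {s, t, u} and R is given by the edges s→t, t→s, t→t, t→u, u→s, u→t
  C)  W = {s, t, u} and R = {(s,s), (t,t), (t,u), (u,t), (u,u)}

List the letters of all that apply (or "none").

The schema Lq ⊃ LLq is axiom 4; it is valid on a frame iff R is transitive.
(A) R is transitive (R is closed under composition), so the schema is valid here.
(B) R is not transitive (s R t and t R s but not s R s), so the schema fails here.
(C) R is transitive (R is closed under composition), so the schema is valid here.

B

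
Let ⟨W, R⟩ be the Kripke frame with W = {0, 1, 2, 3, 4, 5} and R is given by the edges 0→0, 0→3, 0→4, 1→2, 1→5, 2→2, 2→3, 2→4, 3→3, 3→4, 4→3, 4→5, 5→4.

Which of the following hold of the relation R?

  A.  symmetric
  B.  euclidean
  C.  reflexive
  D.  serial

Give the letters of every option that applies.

(A) not symmetric: 0 R 3 but not 3 R 0.
(B) not euclidean: 0 R 3 and 0 R 0 but not 3 R 0.
(C) not reflexive: not 1 R 1.
(D) serial: every world has an R-successor.

D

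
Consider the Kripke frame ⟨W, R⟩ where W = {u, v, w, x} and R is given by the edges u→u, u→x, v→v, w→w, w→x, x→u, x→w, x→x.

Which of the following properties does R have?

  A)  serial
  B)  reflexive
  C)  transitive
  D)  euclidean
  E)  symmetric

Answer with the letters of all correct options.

(A) serial: every world has an R-successor.
(B) reflexive: each world relates to itself.
(C) not transitive: u R x and x R w but not u R w.
(D) not euclidean: x R u and x R w but not u R w.
(E) symmetric: every R-edge is matched by its reverse.

A, B, E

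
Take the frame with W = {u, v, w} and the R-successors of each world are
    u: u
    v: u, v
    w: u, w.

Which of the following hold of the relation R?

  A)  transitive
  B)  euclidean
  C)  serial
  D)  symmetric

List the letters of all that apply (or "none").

(A) transitive: R is closed under composition.
(B) not euclidean: v R u and v R v but not u R v.
(C) serial: every world has an R-successor.
(D) not symmetric: v R u but not u R v.

A, C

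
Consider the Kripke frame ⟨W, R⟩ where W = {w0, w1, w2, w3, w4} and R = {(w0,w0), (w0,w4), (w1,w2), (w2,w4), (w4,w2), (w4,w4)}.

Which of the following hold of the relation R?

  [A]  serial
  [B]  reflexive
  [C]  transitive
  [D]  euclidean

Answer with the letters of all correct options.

none

(A) not serial: w3 has no R-successor.
(B) not reflexive: not w1 R w1.
(C) not transitive: w0 R w4 and w4 R w2 but not w0 R w2.
(D) not euclidean: w0 R w4 and w0 R w0 but not w4 R w0.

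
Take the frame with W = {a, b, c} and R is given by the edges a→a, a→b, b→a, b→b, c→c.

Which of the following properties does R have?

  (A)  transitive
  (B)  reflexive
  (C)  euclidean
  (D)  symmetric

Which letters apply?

A, B, C, D

(A) transitive: R is closed under composition.
(B) reflexive: each world relates to itself.
(C) euclidean: any two R-successors of the same world are R-related.
(D) symmetric: every R-edge is matched by its reverse.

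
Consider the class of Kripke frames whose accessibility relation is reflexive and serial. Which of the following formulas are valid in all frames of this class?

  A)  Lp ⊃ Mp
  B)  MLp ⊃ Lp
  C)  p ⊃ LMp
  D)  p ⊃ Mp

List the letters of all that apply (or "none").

(A) Lp ⊃ Mp is axiom D; it is valid on a frame exactly when R is serial. Every such R is serial, so valid.
(B) MLp ⊃ Lp (the dual of axiom 5) characterises the euclidean frames. Such an R need not be euclidean — not valid.
(C) p ⊃ LMp (axiom B) characterises the symmetric frames. Such an R need not be symmetric — not valid.
(D) p ⊃ Mp (the dual of axiom T) characterises the reflexive frames. Every such R is reflexive — valid.

A, D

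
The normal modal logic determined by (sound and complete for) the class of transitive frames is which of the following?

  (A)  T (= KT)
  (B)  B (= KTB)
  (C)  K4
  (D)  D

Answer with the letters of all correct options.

(A) T (= KT) is determined by the class of reflexive frames.
(B) B (= KTB) is determined by the class of reflexive and symmetric frames.
(C) K4 is determined by exactly this class.
(D) D is determined by the class of serial frames.

C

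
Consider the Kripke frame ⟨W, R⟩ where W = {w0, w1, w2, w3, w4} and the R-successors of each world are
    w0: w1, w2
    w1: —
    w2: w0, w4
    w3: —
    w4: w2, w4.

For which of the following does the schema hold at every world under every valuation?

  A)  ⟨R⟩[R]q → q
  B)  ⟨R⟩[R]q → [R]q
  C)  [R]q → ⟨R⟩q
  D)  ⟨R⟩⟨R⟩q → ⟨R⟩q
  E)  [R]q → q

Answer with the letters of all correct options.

none

R is not reflexive: not w0 R w0.
R is not symmetric: w0 R w1 but not w1 R w0.
R is not transitive: w0 R w2 and w2 R w0 but not w0 R w0.
R is not euclidean: w0 R w1 and w0 R w2 but not w1 R w2.
R is not serial: w1 has no R-successor.
(A) ⟨R⟩[R]q → q (the dual of axiom B) characterises the symmetric frames. R is not symmetric — not valid.
(B) ⟨R⟩[R]q → [R]q (the dual of axiom 5) characterises the euclidean frames. R is not euclidean — not valid.
(C) axiom D: valid iff R is serial. R is not serial — not valid.
(D) ⟨R⟩⟨R⟩q → ⟨R⟩q is the dual of axiom 4, which corresponds to transitivity. R is not transitive — not valid.
(E) [R]q → q is axiom T; it is valid on a frame exactly when R is reflexive. R is not reflexive, so not valid.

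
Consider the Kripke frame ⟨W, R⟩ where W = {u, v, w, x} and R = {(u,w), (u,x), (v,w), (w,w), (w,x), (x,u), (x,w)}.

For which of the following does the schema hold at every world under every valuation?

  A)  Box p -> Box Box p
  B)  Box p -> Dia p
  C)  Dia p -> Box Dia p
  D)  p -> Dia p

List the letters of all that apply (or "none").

R is not reflexive: not u R u.
R is not transitive: u R x and x R u but not u R u.
R is not euclidean: x R w and x R u but not w R u.
R is serial: every world has an R-successor.
(A) Box p -> Box Box p (axiom 4) characterises the transitive frames. R is not transitive — not valid.
(B) Box p -> Dia p is axiom D, which corresponds to seriality. R is serial — valid.
(C) Dia p -> Box Dia p (axiom 5) characterises the euclidean frames. R is not euclidean — not valid.
(D) p -> Dia p is the dual of axiom T; it is valid on a frame exactly when R is reflexive. R is not reflexive, so not valid.

B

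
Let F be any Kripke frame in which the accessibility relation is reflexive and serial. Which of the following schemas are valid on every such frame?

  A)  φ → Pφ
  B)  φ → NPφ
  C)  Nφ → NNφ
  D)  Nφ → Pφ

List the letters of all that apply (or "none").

(A) φ → Pφ (the dual of axiom T) characterises the reflexive frames. Every such R is reflexive — valid.
(B) φ → NPφ is axiom B, which corresponds to symmetry. Such an R need not be symmetric — not valid.
(C) axiom 4: valid iff R is transitive. Such an R need not be transitive — not valid.
(D) axiom D: valid iff R is serial. Every such R is serial — valid.

A, D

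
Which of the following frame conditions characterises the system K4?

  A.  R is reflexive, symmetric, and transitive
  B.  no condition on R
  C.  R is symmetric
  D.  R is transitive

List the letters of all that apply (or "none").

D

(A) this class determines S5, not K4.
(B) this class determines K, not K4.
(C) this class determines KB, not K4.
(D) K4 is sound and complete for exactly this class.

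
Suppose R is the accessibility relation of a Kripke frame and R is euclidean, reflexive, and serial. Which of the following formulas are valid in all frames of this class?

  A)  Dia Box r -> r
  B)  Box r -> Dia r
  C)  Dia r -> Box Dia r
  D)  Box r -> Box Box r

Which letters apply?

A relation that is euclidean, reflexive, and serial is also symmetric and transitive.
(A) Dia Box r -> r is the dual of axiom B; it is valid on a frame exactly when R is symmetric. Every such R is symmetric, so valid.
(B) Box r -> Dia r is axiom D; it is valid on a frame exactly when R is serial. Every such R is serial, so valid.
(C) Dia r -> Box Dia r is axiom 5; it is valid on a frame exactly when R is euclidean. Every such R is euclidean, so valid.
(D) Box r -> Box Box r is axiom 4; it is valid on a frame exactly when R is transitive. Every such R is transitive, so valid.

A, B, C, D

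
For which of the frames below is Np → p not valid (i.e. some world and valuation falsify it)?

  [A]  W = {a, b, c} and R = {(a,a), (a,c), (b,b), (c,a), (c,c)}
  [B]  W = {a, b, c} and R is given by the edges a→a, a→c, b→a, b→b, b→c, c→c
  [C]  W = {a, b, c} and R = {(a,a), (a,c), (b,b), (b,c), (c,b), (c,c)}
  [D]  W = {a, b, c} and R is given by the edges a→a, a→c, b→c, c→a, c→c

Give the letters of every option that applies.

D

The schema Np → p is axiom T; it is valid on a frame iff R is reflexive.
(A) R is reflexive (each world relates to itself), so the schema is valid here.
(B) R is reflexive (each world relates to itself), so the schema is valid here.
(C) R is reflexive (each world relates to itself), so the schema is valid here.
(D) R is not reflexive (not b R b), so the schema fails here.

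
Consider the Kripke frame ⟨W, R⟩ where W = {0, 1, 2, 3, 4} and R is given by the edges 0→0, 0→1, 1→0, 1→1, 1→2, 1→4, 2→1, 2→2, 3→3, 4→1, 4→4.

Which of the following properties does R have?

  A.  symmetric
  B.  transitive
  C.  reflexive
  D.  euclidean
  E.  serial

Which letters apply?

(A) symmetric: every R-edge is matched by its reverse.
(B) not transitive: 0 R 1 and 1 R 2 but not 0 R 2.
(C) reflexive: each world relates to itself.
(D) not euclidean: 1 R 0 and 1 R 2 but not 0 R 2.
(E) serial: every world has an R-successor.

A, C, E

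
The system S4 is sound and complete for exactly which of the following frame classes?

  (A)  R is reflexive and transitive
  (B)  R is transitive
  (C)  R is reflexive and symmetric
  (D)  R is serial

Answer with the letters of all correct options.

A

(A) S4 is sound and complete for exactly this class.
(B) this class determines K4, not S4.
(C) this class determines B (= KTB), not S4.
(D) this class determines D, not S4.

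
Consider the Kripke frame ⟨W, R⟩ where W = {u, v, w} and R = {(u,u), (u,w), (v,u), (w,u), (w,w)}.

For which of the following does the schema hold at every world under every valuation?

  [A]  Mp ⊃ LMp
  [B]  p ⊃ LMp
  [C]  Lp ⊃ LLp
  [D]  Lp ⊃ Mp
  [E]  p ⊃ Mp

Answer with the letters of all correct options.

R is not reflexive: not v R v.
R is not symmetric: v R u but not u R v.
R is not transitive: v R u and u R w but not v R w.
R is euclidean: any two R-successors of the same world are R-related.
R is serial: every world has an R-successor.
(A) Mp ⊃ LMp is axiom 5; it is valid on a frame exactly when R is euclidean. R is euclidean, so valid.
(B) axiom B: valid iff R is symmetric. R is not symmetric — not valid.
(C) Lp ⊃ LLp is axiom 4; it is valid on a frame exactly when R is transitive. R is not transitive, so not valid.
(D) axiom D: valid iff R is serial. R is serial — valid.
(E) p ⊃ Mp is the dual of axiom T; it is valid on a frame exactly when R is reflexive. R is not reflexive, so not valid.

A, D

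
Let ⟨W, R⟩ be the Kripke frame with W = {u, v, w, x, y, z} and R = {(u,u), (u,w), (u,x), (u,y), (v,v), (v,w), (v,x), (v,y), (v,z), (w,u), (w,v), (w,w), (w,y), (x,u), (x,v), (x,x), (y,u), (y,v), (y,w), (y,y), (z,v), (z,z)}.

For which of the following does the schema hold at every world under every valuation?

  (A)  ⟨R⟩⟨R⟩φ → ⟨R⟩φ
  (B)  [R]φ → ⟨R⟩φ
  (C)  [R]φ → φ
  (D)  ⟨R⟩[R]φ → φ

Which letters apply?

B, C, D

R is reflexive: each world relates to itself.
R is symmetric: every R-edge is matched by its reverse.
R is not transitive: u R w and w R v but not u R v.
R is serial: every world has an R-successor.
(A) ⟨R⟩⟨R⟩φ → ⟨R⟩φ is the dual of axiom 4, which corresponds to transitivity. R is not transitive — not valid.
(B) [R]φ → ⟨R⟩φ is axiom D, which corresponds to seriality. R is serial — valid.
(C) [R]φ → φ is axiom T; it is valid on a frame exactly when R is reflexive. R is reflexive, so valid.
(D) the dual of axiom B: valid iff R is symmetric. R is symmetric — valid.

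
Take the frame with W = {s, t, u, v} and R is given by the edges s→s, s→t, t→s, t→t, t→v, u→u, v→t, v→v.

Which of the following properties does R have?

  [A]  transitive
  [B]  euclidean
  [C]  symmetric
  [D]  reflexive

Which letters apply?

C, D

(A) not transitive: s R t and t R v but not s R v.
(B) not euclidean: t R s and t R v but not s R v.
(C) symmetric: every R-edge is matched by its reverse.
(D) reflexive: each world relates to itself.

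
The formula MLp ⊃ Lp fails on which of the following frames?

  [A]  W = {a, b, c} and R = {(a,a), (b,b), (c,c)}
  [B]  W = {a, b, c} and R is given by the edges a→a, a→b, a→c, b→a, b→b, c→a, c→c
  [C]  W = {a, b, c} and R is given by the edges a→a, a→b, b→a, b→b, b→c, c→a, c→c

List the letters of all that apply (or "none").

The schema MLp ⊃ Lp is the dual of axiom 5; it is valid on a frame iff R is euclidean.
(A) R is euclidean (any two R-successors of the same world are R-related), so the schema is valid here.
(B) R is not euclidean (a R b and a R c but not b R c), so the schema fails here.
(C) R is not euclidean (b R a and b R c but not a R c), so the schema fails here.

B, C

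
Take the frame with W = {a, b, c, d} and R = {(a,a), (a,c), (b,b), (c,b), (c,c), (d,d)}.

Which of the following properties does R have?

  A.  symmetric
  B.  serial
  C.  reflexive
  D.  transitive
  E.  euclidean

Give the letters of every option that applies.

B, C

(A) not symmetric: a R c but not c R a.
(B) serial: every world has an R-successor.
(C) reflexive: each world relates to itself.
(D) not transitive: a R c and c R b but not a R b.
(E) not euclidean: a R c and a R a but not c R a.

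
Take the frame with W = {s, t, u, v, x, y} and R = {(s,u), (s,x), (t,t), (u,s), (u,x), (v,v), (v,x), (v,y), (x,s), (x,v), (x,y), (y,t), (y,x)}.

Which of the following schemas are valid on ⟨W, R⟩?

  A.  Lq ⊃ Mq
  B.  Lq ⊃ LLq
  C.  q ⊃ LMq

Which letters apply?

R is not symmetric: u R x but not x R u.
R is not transitive: s R u and u R s but not s R s.
R is serial: every world has an R-successor.
(A) Lq ⊃ Mq is axiom D; it is valid on a frame exactly when R is serial. R is serial, so valid.
(B) axiom 4: valid iff R is transitive. R is not transitive — not valid.
(C) q ⊃ LMq (axiom B) characterises the symmetric frames. R is not symmetric — not valid.

A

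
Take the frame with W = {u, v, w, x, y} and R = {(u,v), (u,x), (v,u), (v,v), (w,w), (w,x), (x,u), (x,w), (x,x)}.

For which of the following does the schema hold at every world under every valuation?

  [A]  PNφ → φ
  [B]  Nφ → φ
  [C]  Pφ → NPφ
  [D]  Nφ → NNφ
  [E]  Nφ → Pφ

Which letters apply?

A

R is not reflexive: not u R u.
R is symmetric: every R-edge is matched by its reverse.
R is not transitive: u R v and v R u but not u R u.
R is not euclidean: u R v and u R x but not v R x.
R is not serial: y has no R-successor.
(A) PNφ → φ (the dual of axiom B) characterises the symmetric frames. R is symmetric — valid.
(B) Nφ → φ is axiom T; it is valid on a frame exactly when R is reflexive. R is not reflexive, so not valid.
(C) Pφ → NPφ (axiom 5) characterises the euclidean frames. R is not euclidean — not valid.
(D) Nφ → NNφ is axiom 4, which corresponds to transitivity. R is not transitive — not valid.
(E) axiom D: valid iff R is serial. R is not serial — not valid.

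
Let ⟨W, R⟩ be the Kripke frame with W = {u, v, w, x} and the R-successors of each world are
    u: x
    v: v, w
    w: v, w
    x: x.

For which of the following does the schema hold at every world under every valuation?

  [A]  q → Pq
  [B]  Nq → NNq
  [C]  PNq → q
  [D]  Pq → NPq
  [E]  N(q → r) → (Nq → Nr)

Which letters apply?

R is not reflexive: not u R u.
R is not symmetric: u R x but not x R u.
R is transitive: R is closed under composition.
R is euclidean: any two R-successors of the same world are R-related.
(A) q → Pq is the dual of axiom T, which corresponds to reflexivity. R is not reflexive — not valid.
(B) Nq → NNq (axiom 4) characterises the transitive frames. R is transitive — valid.
(C) PNq → q is the dual of axiom B, which corresponds to symmetry. R is not symmetric — not valid.
(D) Pq → NPq (axiom 5) characterises the euclidean frames. R is euclidean — valid.
(E) this is just K, valid on every normal frame.

B, D, E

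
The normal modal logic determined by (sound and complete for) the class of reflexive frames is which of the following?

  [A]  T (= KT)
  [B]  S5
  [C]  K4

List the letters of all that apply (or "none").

(A) T (= KT) is determined by exactly this class.
(B) S5 is determined by the class of reflexive, symmetric, and transitive frames.
(C) K4 is determined by the class of transitive frames.

A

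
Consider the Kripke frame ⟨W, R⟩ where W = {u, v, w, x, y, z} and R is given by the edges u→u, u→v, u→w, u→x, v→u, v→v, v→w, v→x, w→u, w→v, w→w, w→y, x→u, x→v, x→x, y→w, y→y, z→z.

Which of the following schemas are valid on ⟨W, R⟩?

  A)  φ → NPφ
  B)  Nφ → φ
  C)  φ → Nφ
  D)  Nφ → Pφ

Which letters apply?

R is reflexive: each world relates to itself.
R is symmetric: every R-edge is matched by its reverse.
R is serial: every world has an R-successor.
R is not a subset of the identity: u R v with u ≠ v.
(A) axiom B: valid iff R is symmetric. R is symmetric — valid.
(B) Nφ → φ is axiom T, which corresponds to reflexivity. R is reflexive — valid.
(C) φ → Nφ is equivalent to ◇p→p; it holds exactly when R ⊆ identity. Here R ⊄ identity — not valid.
(D) Nφ → Pφ is axiom D, which corresponds to seriality. R is serial — valid.

A, B, D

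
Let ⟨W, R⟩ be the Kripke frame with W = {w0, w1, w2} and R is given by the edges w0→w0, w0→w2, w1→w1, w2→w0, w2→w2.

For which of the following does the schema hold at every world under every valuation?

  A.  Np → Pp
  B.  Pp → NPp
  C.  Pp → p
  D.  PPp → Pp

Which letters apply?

R is transitive: R is closed under composition.
R is euclidean: any two R-successors of the same world are R-related.
R is serial: every world has an R-successor.
R is not a subset of the identity: w0 R w2 with w0 ≠ w2.
(A) Np → Pp (axiom D) characterises the serial frames. R is serial — valid.
(B) Pp → NPp is axiom 5, which corresponds to the euclidean property. R is euclidean — valid.
(C) Pp → p (the converse of T) corresponds to R being a subset of the identity. Here R ⊄ identity, so not valid.
(D) PPp → Pp is the dual of axiom 4, which corresponds to transitivity. R is transitive — valid.

A, B, D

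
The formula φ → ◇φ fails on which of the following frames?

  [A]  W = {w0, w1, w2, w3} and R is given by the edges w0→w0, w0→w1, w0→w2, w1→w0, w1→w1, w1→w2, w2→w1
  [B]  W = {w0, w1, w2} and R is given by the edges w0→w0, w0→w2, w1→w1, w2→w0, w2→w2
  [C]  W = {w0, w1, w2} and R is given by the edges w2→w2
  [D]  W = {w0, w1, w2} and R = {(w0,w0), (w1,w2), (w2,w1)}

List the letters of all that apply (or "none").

The schema φ → ◇φ is the dual of axiom T; it is valid on a frame iff R is reflexive.
(A) R is not reflexive (not w2 R w2), so the schema fails here.
(B) R is reflexive (each world relates to itself), so the schema is valid here.
(C) R is not reflexive (not w0 R w0), so the schema fails here.
(D) R is not reflexive (not w1 R w1), so the schema fails here.

A, C, D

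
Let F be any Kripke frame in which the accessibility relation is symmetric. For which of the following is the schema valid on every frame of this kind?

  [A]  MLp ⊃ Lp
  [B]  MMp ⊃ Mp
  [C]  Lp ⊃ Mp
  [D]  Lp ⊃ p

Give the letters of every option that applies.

none

(A) MLp ⊃ Lp is the dual of axiom 5, which corresponds to the euclidean property. Such an R need not be euclidean — not valid.
(B) the dual of axiom 4: valid iff R is transitive. Such an R need not be transitive — not valid.
(C) Lp ⊃ Mp is axiom D, which corresponds to seriality. Such an R need not be serial — not valid.
(D) Lp ⊃ p (axiom T) characterises the reflexive frames. Such an R need not be reflexive — not valid.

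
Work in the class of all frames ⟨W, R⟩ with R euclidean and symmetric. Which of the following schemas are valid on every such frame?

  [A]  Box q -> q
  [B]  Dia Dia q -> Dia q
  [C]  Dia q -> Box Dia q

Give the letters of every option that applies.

A symmetric euclidean relation is transitive (uRv and vRw give vRu by symmetry, then uRw by the euclidean condition, applied at v).
(A) Box q -> q (axiom T) characterises the reflexive frames. Such an R need not be reflexive — not valid.
(B) the dual of axiom 4: valid iff R is transitive. Every such R is transitive — valid.
(C) axiom 5: valid iff R is euclidean. Every such R is euclidean — valid.

B, C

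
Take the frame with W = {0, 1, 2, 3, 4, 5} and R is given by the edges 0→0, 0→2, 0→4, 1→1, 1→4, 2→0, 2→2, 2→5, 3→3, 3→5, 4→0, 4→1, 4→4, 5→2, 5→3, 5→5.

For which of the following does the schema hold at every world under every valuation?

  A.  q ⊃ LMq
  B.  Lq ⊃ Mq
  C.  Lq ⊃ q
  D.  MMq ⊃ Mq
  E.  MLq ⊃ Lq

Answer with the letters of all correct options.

R is reflexive: each world relates to itself.
R is symmetric: every R-edge is matched by its reverse.
R is not transitive: 0 R 2 and 2 R 5 but not 0 R 5.
R is not euclidean: 0 R 2 and 0 R 4 but not 2 R 4.
R is serial: every world has an R-successor.
(A) q ⊃ LMq (axiom B) characterises the symmetric frames. R is symmetric — valid.
(B) axiom D: valid iff R is serial. R is serial — valid.
(C) Lq ⊃ q (axiom T) characterises the reflexive frames. R is reflexive — valid.
(D) MMq ⊃ Mq is the dual of axiom 4, which corresponds to transitivity. R is not transitive — not valid.
(E) the dual of axiom 5: valid iff R is euclidean. R is not euclidean — not valid.

A, B, C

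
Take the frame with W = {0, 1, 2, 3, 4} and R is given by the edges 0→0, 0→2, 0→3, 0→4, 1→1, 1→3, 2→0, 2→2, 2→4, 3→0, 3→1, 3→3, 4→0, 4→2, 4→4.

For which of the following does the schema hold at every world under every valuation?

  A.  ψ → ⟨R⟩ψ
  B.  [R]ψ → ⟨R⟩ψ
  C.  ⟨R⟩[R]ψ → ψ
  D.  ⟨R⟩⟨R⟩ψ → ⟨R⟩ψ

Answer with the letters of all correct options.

R is reflexive: each world relates to itself.
R is symmetric: every R-edge is matched by its reverse.
R is not transitive: 0 R 3 and 3 R 1 but not 0 R 1.
R is serial: every world has an R-successor.
(A) the dual of axiom T: valid iff R is reflexive. R is reflexive — valid.
(B) axiom D: valid iff R is serial. R is serial — valid.
(C) ⟨R⟩[R]ψ → ψ (the dual of axiom B) characterises the symmetric frames. R is symmetric — valid.
(D) the dual of axiom 4: valid iff R is transitive. R is not transitive — not valid.

A, B, C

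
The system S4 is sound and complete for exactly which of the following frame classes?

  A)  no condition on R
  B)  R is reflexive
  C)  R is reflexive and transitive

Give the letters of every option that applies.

(A) this class determines K, not S4.
(B) this class determines T (= KT), not S4.
(C) S4 is sound and complete for exactly this class.

C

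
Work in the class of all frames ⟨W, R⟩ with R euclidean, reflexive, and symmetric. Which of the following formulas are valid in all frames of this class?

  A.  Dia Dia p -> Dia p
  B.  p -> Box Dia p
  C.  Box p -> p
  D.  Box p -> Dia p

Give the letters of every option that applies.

A relation that is euclidean, reflexive, and symmetric is also serial and transitive.
(A) Dia Dia p -> Dia p is the dual of axiom 4, which corresponds to transitivity. Every such R is transitive — valid.
(B) p -> Box Dia p is axiom B, which corresponds to symmetry. Every such R is symmetric — valid.
(C) axiom T: valid iff R is reflexive. Every such R is reflexive — valid.
(D) Box p -> Dia p is axiom D, which corresponds to seriality. Every such R is serial — valid.

A, B, C, D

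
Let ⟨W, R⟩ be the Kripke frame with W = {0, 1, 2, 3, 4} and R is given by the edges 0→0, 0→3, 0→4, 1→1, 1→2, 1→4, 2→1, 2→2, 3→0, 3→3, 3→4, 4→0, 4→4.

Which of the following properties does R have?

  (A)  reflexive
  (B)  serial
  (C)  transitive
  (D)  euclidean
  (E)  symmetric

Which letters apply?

A, B

(A) reflexive: each world relates to itself.
(B) serial: every world has an R-successor.
(C) not transitive: 1 R 4 and 4 R 0 but not 1 R 0.
(D) not euclidean: 0 R 4 and 0 R 3 but not 4 R 3.
(E) not symmetric: 1 R 4 but not 4 R 1.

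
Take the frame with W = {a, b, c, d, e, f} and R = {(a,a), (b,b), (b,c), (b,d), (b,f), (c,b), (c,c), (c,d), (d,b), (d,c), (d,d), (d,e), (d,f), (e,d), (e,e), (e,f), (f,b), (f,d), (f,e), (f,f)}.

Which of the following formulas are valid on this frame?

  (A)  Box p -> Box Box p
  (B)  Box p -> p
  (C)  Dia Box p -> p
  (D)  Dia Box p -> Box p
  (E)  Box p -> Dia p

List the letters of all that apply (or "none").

B, C, E

R is reflexive: each world relates to itself.
R is symmetric: every R-edge is matched by its reverse.
R is not transitive: b R d and d R e but not b R e.
R is not euclidean: b R c and b R f but not c R f.
R is serial: every world has an R-successor.
(A) Box p -> Box Box p is axiom 4; it is valid on a frame exactly when R is transitive. R is not transitive, so not valid.
(B) axiom T: valid iff R is reflexive. R is reflexive — valid.
(C) Dia Box p -> p is the dual of axiom B; it is valid on a frame exactly when R is symmetric. R is symmetric, so valid.
(D) Dia Box p -> Box p is the dual of axiom 5, which corresponds to the euclidean property. R is not euclidean — not valid.
(E) Box p -> Dia p is axiom D; it is valid on a frame exactly when R is serial. R is serial, so valid.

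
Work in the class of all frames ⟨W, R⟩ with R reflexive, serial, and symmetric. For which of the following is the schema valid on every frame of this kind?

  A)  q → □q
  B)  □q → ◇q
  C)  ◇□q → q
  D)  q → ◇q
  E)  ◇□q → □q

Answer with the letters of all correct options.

(A) q → □q (equivalent to ◇p→p) corresponds to R being a subset of the identity. Such an R need not be a subset of the identity, so not valid.
(B) □q → ◇q is axiom D; it is valid on a frame exactly when R is serial. Every such R is serial, so valid.
(C) ◇□q → q is the dual of axiom B, which corresponds to symmetry. Every such R is symmetric — valid.
(D) q → ◇q (the dual of axiom T) characterises the reflexive frames. Every such R is reflexive — valid.
(E) ◇□q → □q (the dual of axiom 5) characterises the euclidean frames. Such an R need not be euclidean — not valid.

B, C, D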